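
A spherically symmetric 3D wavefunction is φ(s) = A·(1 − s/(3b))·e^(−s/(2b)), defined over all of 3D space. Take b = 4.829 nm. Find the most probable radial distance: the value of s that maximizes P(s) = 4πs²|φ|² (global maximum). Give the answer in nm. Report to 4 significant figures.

Differentiate P(s) = 4πs²|φ|² with respect to s and set to zero.
This gives s = b.
With b = 4.829, the most probable radial distance is 4.8290 nm.

s ≈ 4.829 nm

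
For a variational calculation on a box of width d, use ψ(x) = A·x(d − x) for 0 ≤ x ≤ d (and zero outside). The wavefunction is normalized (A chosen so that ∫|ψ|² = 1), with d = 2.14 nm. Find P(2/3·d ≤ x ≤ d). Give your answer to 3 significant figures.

P ≈ 0.210

P = ∫_{2/3·d}^{d} |ψ(x)|² dx.
Since A² = 1/(d^5/30), this is the region integral divided by the full normalization integral.
Substituting u = x/d, A² and the length scale cancel in the ratio: P = ∫_{2/3}^{1} u^2·(1 - u)^2 du / ∫_{0}^{1} u^2·(1 - u)^2 du.
An antiderivative of u^2·(1 - u)^2 is u^3·(6·u^2 - 15·u + 10)/30; evaluating from 2/3 to 1 gives 17/2430, while the full integral is 1/30.
Evaluating gives P = 17/81.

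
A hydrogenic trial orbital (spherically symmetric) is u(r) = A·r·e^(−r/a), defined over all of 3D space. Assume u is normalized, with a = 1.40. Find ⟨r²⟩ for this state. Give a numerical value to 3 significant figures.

⟨r^2⟩ ≈ 14.7

⟨r²⟩ = ∫ r^2 |u|² 4πr² dr over the full domain.
Using ∫₀^∞ rⁿ e^(−αr) dr = n!/αⁿ⁺¹, evaluating both integrals, ⟨r²⟩ = 15·a^2/2.
With a = 1.40, ⟨r^2⟩ = 14.70.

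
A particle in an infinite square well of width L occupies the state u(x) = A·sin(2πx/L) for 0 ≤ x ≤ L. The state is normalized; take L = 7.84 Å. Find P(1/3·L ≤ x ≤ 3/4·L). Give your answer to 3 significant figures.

P = ∫_{1/3·L}^{3/4·L} |u(x)|² dx.
The normalization integral ∫|u|²dx over the whole domain equals L/2·A², and A² cancels in the ratio.
Substituting t = x/L, A² and the length scale cancel in the ratio: P = ∫_{1/3}^{3/4} sin(2·π·t)^2 dt / ∫_{0}^{1} sin(2·π·t)^2 dt.
Using ∫ sin(2·π·t)^2 dt = t/2 - sin(4·π·t)/(8·π), the numerator is -√(3)/(16·π) + 5/24 and the denominator is 1/2.
Taking the ratio, P = -√(3)/(8·π) + 5/12.

P ≈ 0.348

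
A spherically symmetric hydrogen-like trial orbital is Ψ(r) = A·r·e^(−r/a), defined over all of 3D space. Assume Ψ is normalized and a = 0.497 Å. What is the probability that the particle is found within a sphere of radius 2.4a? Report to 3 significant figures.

Integrate the radial probability density 4πr²|Ψ|² over r ≤ 2.4a.
A² is fixed by ∫₀^∞ 4πr²|Ψ|² dr = 1, i.e. A² = (3·π·a^5)^(−1).
Substituting u = r/a, A², 4π and the length scale all cancel in the ratio: P = ∫_{0}^{2.4} u^4·e^(-2·u) du / ∫_{0}^{∞} u^4·e^(-2·u) du.
An antiderivative of u^4·e^(-2·u) is -(u^4/2 + u^3 + 3·u^2/2 + 3·u/2 + 3/4)·e^(-2·u); evaluating from 0 to 2.4 gives ≈ 0.39281, while the full integral is 3/4.
Taking the ratio yields P = 0.5237.

P ≈ 0.524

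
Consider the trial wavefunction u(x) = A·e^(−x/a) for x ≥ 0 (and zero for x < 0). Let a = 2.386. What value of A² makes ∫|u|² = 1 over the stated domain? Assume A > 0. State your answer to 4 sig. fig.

A^2 ≈ 0.8382

Normalization requires ∫|u|² dx = 1, integrated from 0 to ∞.
Recall ∫₀^∞ x^m e^(−x/β) dx = m!·β^(m+1), carrying out the integral gives A² · a/2.
Hence A² = 1/[a/2].
Plugging in a = 2.386 yields A = 0.91555.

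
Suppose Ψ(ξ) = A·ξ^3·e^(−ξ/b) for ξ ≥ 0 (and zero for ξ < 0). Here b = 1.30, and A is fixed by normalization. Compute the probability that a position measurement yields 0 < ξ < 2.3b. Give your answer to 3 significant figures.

|Ψ|² is the probability density, so P = ∫_{0}^{2.3b} |Ψ|² dξ.
With A² fixed by ∫|Ψ|² = 1, i.e. A² = (45·b^7/8)^(−1), substitute and integrate.
Substituting u = ξ/b, A² and the length scale cancel in the ratio: P = ∫_{0}^{2.3} u^6·e^(-2·u) du / ∫_{0}^{∞} u^6·e^(-2·u) du.
With ∫ u^6·e^(-2·u) du = -(4·u^6 + 12·u^5 + 30·u^4 + 60·u^3 + 90·u^2 + 90·u + 45)·e^(-2·u)/8 + C, the region integral is ≈ 1.0236 and the full one is 45/8.
The result is P = 0.1820.

P ≈ 0.182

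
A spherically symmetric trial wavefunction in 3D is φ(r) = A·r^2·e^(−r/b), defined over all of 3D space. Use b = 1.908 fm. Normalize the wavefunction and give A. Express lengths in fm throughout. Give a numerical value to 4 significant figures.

Require ∫ |φ|² 4πr² dr = 1 over the whole domain.
The angular integral contributes 4π, leaving ∫₀^∞ r²|φ|² dr.
With φ = A·r^2·e^(−r/b), the integral evaluates to A²·[45·π·b^7/2].
So A² = (45·π·b^7/2)^(−1).
Plugging in b = 1.908 yields A = 0.012397.

A ≈ 0.01240 fm^(-7/2)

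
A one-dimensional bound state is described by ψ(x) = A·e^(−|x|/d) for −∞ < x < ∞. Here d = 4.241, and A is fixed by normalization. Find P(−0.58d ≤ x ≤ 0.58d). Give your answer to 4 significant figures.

P ≈ 0.6865

The probability is P = ∫ |ψ|² dx over [−0.58d, 0.58d].
The normalization integral ∫|ψ|²dx over the whole domain equals d·A², and A² cancels in the ratio.
Both integrals are even about x = 0, so only the x ≥ 0 halves are needed (the factors of 2 cancel). Substituting u = x/d, A² and the length scale cancel in the ratio: P = ∫_{0}^{0.58} e^(-2·u) du / ∫_{0}^{∞} e^(-2·u) du.
An antiderivative of e^(-2·u) is -e^(-2·u)/2; evaluating from 0 to 0.58 gives 1/2 - e^(-29/25)/2, while the full integral is 1/2.
Evaluating gives P = 0.68651.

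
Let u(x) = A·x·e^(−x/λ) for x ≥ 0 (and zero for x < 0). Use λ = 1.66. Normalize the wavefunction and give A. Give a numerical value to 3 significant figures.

A ≈ 0.935

Normalization requires ∫|u|² dx = 1, integrated from 0 to ∞.
With u = A·x·e^(−x/λ), the integral evaluates to A²·[λ^3/4].
Setting this equal to 1 gives A² = 1/(λ^3/4).
Plugging in λ = 1.66 yields A = 0.9351.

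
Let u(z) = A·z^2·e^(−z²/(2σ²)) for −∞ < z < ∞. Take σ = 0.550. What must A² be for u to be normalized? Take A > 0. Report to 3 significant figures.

Require ∫ |u|² dz = 1 over the whole domain.
The integral (without the A² prefactor) comes out to 3·√(π)·σ^5/4.
Setting this equal to 1 gives A² = 1/(3·√(π)·σ^5/4).
With σ = 0.550: A² = 14.95 and A = 3.866.

A^2 ≈ 14.9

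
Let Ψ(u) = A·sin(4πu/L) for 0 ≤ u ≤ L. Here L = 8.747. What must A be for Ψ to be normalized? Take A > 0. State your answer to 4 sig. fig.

A ≈ 0.4782

The normalization condition is ∫|Ψ|² du = 1 from 0 to L.
Using sin²θ = (1 − cos 2θ)/2, ∫|Ψ|² du = A²·(L/2).
So A² = (L/2)^(−1).
With L = 8.747: A² = 0.22865 and A = 0.47817.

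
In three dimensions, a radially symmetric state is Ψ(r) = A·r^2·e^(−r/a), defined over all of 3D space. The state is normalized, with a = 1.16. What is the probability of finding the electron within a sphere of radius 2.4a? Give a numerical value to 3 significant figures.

P ≈ 0.209

P = ∫ |Ψ|² 4πr² dr over r ≤ 2.4a.
A² is fixed by ∫₀^∞ 4πr²|Ψ|² dr = 1, i.e. A² = (45·π·a^7/2)^(−1).
In terms of u = r/a (A², 4π and the length scale all cancel between numerator and denominator), P = [∫_{0}^{2.4} u^6·e^(-2·u) du] / [∫_{0}^{∞} u^6·e^(-2·u) du].
An antiderivative of u^6·e^(-2·u) is -(4·u^6 + 12·u^5 + 30·u^4 + 60·u^3 + 90·u^2 + 90·u + 45)·e^(-2·u)/8; evaluating from 0 to 2.4 gives ≈ 1.1767, while the full integral is 45/8.
This evaluates to P = 0.2092.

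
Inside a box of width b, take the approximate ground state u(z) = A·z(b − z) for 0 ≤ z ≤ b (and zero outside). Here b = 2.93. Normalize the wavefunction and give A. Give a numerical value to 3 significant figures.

A ≈ 0.373

We need A² ∫|f|² dz = 1, taking the integral from 0 to b.
Expanding the polynomial and integrating term by term, ∫|u|² dz = A²·(b^5/30).
Substituting b = 2.93 gives A² = 0.1389, so A = 0.3727.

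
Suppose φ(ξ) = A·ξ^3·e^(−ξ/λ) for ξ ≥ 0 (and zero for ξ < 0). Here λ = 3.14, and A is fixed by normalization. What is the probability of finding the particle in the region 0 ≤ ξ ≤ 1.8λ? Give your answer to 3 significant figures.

P ≈ 0.0733

|φ|² is the probability density, so P = ∫_{0}^{1.8λ} |φ|² dξ.
With A² fixed by ∫|φ|² = 1, i.e. A² = (45·λ^7/8)^(−1), substitute and integrate.
In terms of u = ξ/λ (A² and the length scale cancel between numerator and denominator), P = [∫_{0}^{1.8} u^6·e^(-2·u) du] / [∫_{0}^{∞} u^6·e^(-2·u) du].
Using ∫ u^6·e^(-2·u) du = -(4·u^6 + 12·u^5 + 30·u^4 + 60·u^3 + 90·u^2 + 90·u + 45)·e^(-2·u)/8, the numerator is ≈ 0.41216 and the denominator is 45/8.
This works out to P = 0.07327.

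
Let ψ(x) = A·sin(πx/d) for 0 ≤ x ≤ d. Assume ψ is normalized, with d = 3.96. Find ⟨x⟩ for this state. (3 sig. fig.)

⟨x⟩ ≈ 1.98

The expectation value is the |ψ|²-weighted average of x: ∫ x|ψ|² dx.
Using sin²θ = (1 − cos 2θ)/2, the ratio of the moment integral to the normalization integral gives ⟨x⟩ = d/2.
Putting d = 3.96 gives 1.980.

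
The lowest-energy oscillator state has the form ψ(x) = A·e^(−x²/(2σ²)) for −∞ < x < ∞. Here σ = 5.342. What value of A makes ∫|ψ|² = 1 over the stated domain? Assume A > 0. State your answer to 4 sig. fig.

Require ∫ |ψ|² dx = 1 over the whole domain.
Using the Gaussian integral ∫_{−∞}^{∞} e^(−αx²) dx = √(π/α), carrying out the integral gives A² · √(π)·σ.
So A² = (√(π)·σ)^(−1).
Plugging in σ = 5.342 yields A = 0.32498.

A ≈ 0.3250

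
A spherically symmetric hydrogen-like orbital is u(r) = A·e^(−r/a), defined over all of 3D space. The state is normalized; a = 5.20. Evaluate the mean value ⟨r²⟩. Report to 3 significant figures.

By definition ⟨r²⟩ = ∫ r^2 |u(r)|² 4πr² dr.
The ratio of the moment integral to the normalization integral gives ⟨r²⟩ = 3·a^2.
Putting a = 5.20 gives 81.12.

⟨r^2⟩ ≈ 81.1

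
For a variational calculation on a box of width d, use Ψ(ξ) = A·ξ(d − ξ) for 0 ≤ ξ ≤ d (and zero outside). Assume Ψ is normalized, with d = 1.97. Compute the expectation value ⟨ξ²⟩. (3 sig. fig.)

The expectation value is the |Ψ|²-weighted average of ξ^2: ∫ ξ^2|Ψ|² dξ.
Evaluating both integrals, ⟨ξ²⟩ = 2·d^2/7.
With d = 1.97, ⟨ξ^2⟩ = 1.109.

⟨ξ^2⟩ ≈ 1.11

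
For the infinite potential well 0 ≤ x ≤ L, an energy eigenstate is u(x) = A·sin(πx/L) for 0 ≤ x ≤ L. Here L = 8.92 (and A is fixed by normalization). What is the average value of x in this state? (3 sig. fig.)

The expectation value is the |u|²-weighted average of x: ∫ x|u|² dx.
With ∫₀^L sin²(nπx/L) dx = L/2, evaluating both integrals, ⟨x⟩ = L/2.
Putting L = 8.92 gives 4.460.

⟨x⟩ ≈ 4.46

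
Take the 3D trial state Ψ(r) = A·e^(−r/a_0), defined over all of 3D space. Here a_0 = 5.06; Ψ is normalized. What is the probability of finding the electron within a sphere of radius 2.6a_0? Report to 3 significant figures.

P ≈ 0.891

Integrate the radial probability density 4πr²|Ψ|² over r ≤ 2.6a_0.
Normalization gives A² = 1/(π·a_0^3).
In terms of u = r/a_0 (A², 4π and the length scale all cancel between numerator and denominator), P = [∫_{0}^{2.6} u^2·e^(-2·u) du] / [∫_{0}^{∞} u^2·e^(-2·u) du].
Using ∫ u^2·e^(-2·u) du = -(2·u^2 + 2·u + 1)·e^(-2·u)/4, the numerator is 1/4 - 493·e^(-26/5)/100 and the denominator is 1/4.
Taking the ratio yields P = 0.8912.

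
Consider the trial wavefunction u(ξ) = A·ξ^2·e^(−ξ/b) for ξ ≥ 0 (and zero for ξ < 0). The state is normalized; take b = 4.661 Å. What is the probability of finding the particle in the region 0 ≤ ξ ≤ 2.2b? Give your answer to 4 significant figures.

P ≈ 0.4488

|u|² is the probability density, so P = ∫_{0}^{2.2b} |u|² dξ.
Since A² = 1/(3·b^5/4), this is the region integral divided by the full normalization integral.
In terms of t = ξ/b (A² and the length scale cancel between numerator and denominator), P = [∫_{0}^{2.2} t^4·e^(-2·t) dt] / [∫_{0}^{∞} t^4·e^(-2·t) dt].
With ∫ t^4·e^(-2·t) dt = -(t^4/2 + t^3 + 3·t^2/2 + 3·t/2 + 3/4)·e^(-2·t) + C, the region integral is ≈ 0.336612 and the full one is 3/4.
The result is P = 0.44882.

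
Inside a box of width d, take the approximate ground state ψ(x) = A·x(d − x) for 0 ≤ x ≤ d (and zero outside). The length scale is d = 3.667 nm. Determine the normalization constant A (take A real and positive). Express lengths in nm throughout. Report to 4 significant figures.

A ≈ 0.2127 nm^(-5/2)

Normalization requires ∫|ψ|² dx = 1, integrated from 0 to d.
Expanding the polynomial and integrating term by term, the integral (without the A² prefactor) comes out to d^5/30.
Setting this equal to 1 gives A² = 1/(d^5/30).
Substituting d = 3.667 gives A² = 0.045245, so A = 0.21271.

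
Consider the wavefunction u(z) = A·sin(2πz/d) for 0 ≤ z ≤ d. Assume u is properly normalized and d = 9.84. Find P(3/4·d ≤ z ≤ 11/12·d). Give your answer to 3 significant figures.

P ≈ 0.236

|u|² is the probability density, so P = ∫_{3/4·d}^{11/12·d} |u|² dz.
Since A² = 1/(d/2), this is the region integral divided by the full normalization integral.
Substituting t = z/d, A² and the length scale cancel in the ratio: P = ∫_{3/4}^{11/12} sin(2·π·t)^2 dt / ∫_{0}^{1} sin(2·π·t)^2 dt.
Using ∫ sin(2·π·t)^2 dt = t/2 - sin(4·π·t)/(8·π), the numerator is √(3)/(16·π) + 1/12 and the denominator is 1/2.
The result is P = (√(3)/8 + π/6)/π.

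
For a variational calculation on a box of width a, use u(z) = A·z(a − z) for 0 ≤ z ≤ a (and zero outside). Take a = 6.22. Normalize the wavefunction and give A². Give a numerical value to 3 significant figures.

A^2 ≈ 0.00322

We need A² ∫|f|² dz = 1, taking the integral from 0 to a.
The integral (without the A² prefactor) comes out to a^5/30.
So A² = (a^5/30)^(−1).
Substituting a = 6.22 gives A² = 0.003222, so A = 0.05677.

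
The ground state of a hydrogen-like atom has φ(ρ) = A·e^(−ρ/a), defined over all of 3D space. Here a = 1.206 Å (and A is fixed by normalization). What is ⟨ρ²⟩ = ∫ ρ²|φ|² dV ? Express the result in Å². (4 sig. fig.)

⟨ρ^2⟩ ≈ 4.363 Å^2

By definition ⟨ρ²⟩ = ∫ ρ^2 |φ(ρ)|² 4πρ² dρ.
Using ∫₀^∞ ρⁿ e^(−αρ) dρ = n!/αⁿ⁺¹, evaluating both integrals, ⟨ρ²⟩ = 3·a^2.
Putting a = 1.206 gives 4.3633.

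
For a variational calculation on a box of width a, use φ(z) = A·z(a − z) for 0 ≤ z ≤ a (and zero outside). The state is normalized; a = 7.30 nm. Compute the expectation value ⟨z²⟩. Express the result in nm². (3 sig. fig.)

⟨z^2⟩ ≈ 15.2 nm^2

By definition ⟨z²⟩ = ∫ z^2 |φ(z)|² dz.
The ratio of the moment integral to the normalization integral gives ⟨z²⟩ = 2·a^2/7.
With a = 7.30, ⟨z^2⟩ = 15.23.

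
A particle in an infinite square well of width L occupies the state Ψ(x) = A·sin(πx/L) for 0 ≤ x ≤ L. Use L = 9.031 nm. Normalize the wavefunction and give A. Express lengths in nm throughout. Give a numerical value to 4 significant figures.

The normalization condition is ∫|Ψ|² dx = 1 from 0 to L.
With ∫₀^L sin²(nπx/L) dx = L/2, ∫|Ψ|² dx = A²·(L/2).
Setting this equal to 1 gives A² = 1/(L/2).
With L = 9.031: A² = 0.22146 and A = 0.47059.

A ≈ 0.4706 nm^(-1/2)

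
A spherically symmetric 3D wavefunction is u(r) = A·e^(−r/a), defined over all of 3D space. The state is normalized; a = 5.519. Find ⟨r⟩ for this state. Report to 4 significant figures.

⟨r⟩ ≈ 8.279

By definition ⟨r⟩ = ∫ r |u(r)|² 4πr² dr.
Using ∫₀^∞ rⁿ e^(−αr) dr = n!/αⁿ⁺¹, since the A² factors cancel between numerator and denominator, ⟨r⟩ = 3·a/2.
Putting a = 5.519 gives 8.2785.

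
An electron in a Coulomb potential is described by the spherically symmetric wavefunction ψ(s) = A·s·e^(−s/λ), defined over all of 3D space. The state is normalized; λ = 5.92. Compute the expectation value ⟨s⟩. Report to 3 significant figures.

By definition ⟨s⟩ = ∫ s |ψ(s)|² 4πs² ds.
The ratio of the moment integral to the normalization integral gives ⟨s⟩ = 5·λ/2.
With λ = 5.92, ⟨s⟩ = 14.80.

⟨s⟩ ≈ 14.8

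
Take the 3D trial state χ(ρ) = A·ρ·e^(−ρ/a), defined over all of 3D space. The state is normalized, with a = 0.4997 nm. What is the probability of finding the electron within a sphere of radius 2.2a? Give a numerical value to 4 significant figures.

Integrate the radial probability density 4πρ²|χ|² over ρ ≤ 2.2a.
A² is fixed by ∫₀^∞ 4πρ²|χ|² dρ = 1, i.e. A² = (3·π·a^5)^(−1).
In terms of u = ρ/a (A², 4π and the length scale all cancel between numerator and denominator), P = [∫_{0}^{2.2} u^4·e^(-2·u) du] / [∫_{0}^{∞} u^4·e^(-2·u) du].
Using ∫ u^4·e^(-2·u) du = -(u^4/2 + u^3 + 3·u^2/2 + 3·u/2 + 3/4)·e^(-2·u), the numerator is ≈ 0.336612 and the denominator is 3/4.
The region integral divided by the full integral gives P = 0.44882.

P ≈ 0.4488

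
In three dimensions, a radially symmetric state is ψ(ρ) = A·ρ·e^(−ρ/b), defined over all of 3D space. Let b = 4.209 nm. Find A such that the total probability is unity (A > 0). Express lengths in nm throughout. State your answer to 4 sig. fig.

Require ∫ |ψ|² 4πρ² dρ = 1 over the whole domain.
(Spherical symmetry: dV = 4πρ² dρ.)
With ψ = A·ρ·e^(−ρ/b), the integral evaluates to A²·[3·π·b^5].
Setting this equal to 1 gives A² = 1/(3·π·b^5).
Plugging in b = 4.209 yields A = 0.0089623.

A ≈ 0.008962 nm^(-5/2)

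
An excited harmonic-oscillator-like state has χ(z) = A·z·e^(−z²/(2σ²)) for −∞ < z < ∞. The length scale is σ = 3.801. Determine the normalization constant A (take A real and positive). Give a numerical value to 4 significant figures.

A ≈ 0.1433

Require ∫ |χ|² dz = 1 over the whole domain.
Differentiating ∫e^(−αz²) dz = √(π/α) under α to get the higher moments, carrying out the integral gives A² · √(π)·σ^3/2.
Hence A² = 1/[√(π)·σ^3/2].
Plugging in σ = 3.801 yields A = 0.14334.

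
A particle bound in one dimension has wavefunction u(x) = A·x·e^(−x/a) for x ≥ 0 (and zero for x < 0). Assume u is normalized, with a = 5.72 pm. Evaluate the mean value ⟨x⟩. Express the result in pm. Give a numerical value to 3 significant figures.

The expectation value is the |u|²-weighted average of x: ∫ x|u|² dx.
With ∫₀^∞ x^3 e^(−αx) dx = 3!/α^4, evaluating both integrals, ⟨x⟩ = 3·a/2.
Putting a = 5.72 gives 8.580.

⟨x⟩ ≈ 8.58 pm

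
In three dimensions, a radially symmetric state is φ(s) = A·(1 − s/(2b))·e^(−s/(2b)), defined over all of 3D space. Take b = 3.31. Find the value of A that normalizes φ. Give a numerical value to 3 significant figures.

Require ∫ |φ|² 4πs² ds = 1 over the whole domain.
Using ∫₀^∞ sⁿ e^(−αs) ds = n!/αⁿ⁺¹, carrying out the integral gives A² · 8·π·b^3.
Setting this equal to 1 gives A² = 1/(8·π·b^3).
Plugging in b = 3.31 yields A = 0.03312.

A ≈ 0.0331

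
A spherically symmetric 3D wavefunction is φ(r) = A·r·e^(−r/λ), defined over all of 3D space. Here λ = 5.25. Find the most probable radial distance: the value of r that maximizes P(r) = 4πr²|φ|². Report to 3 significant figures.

The maximum of P(r) = 4πr²|φ|² occurs where its derivative vanishes.
This gives r = 2·λ.
With λ = 5.25, the most probable radial distance is 10.50.

r ≈ 10.5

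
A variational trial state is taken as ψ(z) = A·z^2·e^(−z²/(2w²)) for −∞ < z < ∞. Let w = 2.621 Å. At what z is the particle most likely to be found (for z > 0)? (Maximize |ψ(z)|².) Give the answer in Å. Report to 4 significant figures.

z ≈ 3.707 Å

Differentiate |ψ(z)|² with respect to z and set to zero.
This gives z = √(2)·w.
With w = 2.621, the value of z > 0 at which the probability density is greatest is 3.7067 Å.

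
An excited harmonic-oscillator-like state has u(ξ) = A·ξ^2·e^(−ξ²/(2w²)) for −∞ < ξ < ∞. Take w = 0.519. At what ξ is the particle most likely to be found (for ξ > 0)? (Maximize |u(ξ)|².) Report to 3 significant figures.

ξ ≈ 0.734

The maximum of |u(ξ)|² occurs where its derivative vanishes.
Solving yields ξ = √(2)·w.
With w = 0.519, the value of ξ > 0 at which the probability density is greatest is 0.7340.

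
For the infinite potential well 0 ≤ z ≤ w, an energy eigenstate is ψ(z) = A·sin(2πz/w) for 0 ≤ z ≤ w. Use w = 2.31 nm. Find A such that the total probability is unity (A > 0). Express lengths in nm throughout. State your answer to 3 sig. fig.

The normalization condition is ∫|ψ|² dz = 1 from 0 to w.
The integral (without the A² prefactor) comes out to w/2.
So A² = (w/2)^(−1).
With w = 2.31: A² = 0.8658 and A = 0.9305.

A ≈ 0.930 nm^(-1/2)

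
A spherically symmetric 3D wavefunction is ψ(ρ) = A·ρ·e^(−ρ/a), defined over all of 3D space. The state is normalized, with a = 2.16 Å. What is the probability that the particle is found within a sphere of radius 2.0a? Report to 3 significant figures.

P ≈ 0.371

With dV = 4πρ²dρ, the probability is ∫|ψ|² dV over ρ ≤ 2.0a.
A² is fixed by ∫₀^∞ 4πρ²|ψ|² dρ = 1, i.e. A² = (3·π·a^5)^(−1).
Substituting u = ρ/a, A², 4π and the length scale all cancel in the ratio: P = ∫_{0}^{2.0} u^4·e^(-2·u) du / ∫_{0}^{∞} u^4·e^(-2·u) du.
Using ∫ u^4·e^(-2·u) du = -(u^4/2 + u^3 + 3·u^2/2 + 3·u/2 + 3/4)·e^(-2·u), the numerator is 3/4 - 103·e^(-4)/4 and the denominator is 3/4.
This evaluates to P = 0.3712.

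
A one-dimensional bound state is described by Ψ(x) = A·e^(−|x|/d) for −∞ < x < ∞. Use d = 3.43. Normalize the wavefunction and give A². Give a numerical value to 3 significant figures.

We need A² ∫|f|² dx = 1, taking the integral from −∞ to ∞.
Recall ∫₀^∞ x^m e^(−x/β) dx = m!·β^(m+1), the integral (without the A² prefactor) comes out to d.
Hence A² = 1/[d].
Substituting d = 3.43 gives A² = 0.2915, so A = 0.5399.

A^2 ≈ 0.292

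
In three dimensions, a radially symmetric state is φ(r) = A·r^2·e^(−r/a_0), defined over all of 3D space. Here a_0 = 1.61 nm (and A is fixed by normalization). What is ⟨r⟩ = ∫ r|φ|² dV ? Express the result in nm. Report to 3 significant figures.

⟨r⟩ ≈ 5.64 nm

The expectation value is the |φ|²-weighted average of r: ∫ r|φ|² 4πr² dr.
The ratio of the moment integral to the normalization integral gives ⟨r⟩ = 7·a_0/2.
Putting a_0 = 1.61 gives 5.635.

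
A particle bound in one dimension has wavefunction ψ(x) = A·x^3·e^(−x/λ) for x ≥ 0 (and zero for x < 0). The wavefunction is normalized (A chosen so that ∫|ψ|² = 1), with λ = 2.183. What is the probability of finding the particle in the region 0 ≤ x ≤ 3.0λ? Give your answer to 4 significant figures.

P ≈ 0.3937

|ψ|² is the probability density, so P = ∫_{0}^{3.0λ} |ψ|² dx.
The normalization integral ∫|ψ|²dx over the whole domain equals 45·λ^7/8·A², and A² cancels in the ratio.
Substituting u = x/λ, A² and the length scale cancel in the ratio: P = ∫_{0}^{3.0} u^6·e^(-2·u) du / ∫_{0}^{∞} u^6·e^(-2·u) du.
Using ∫ u^6·e^(-2·u) du = -(4·u^6 + 12·u^5 + 30·u^4 + 60·u^3 + 90·u^2 + 90·u + 45)·e^(-2·u)/8, the numerator is ≈ 2.21455 and the denominator is 45/8.
This works out to P = 0.39370.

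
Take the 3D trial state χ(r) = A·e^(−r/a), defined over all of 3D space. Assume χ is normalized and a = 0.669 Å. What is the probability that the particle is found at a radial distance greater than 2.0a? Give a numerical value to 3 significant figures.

P ≈ 0.238

With dV = 4πr²dr, the probability is ∫|χ|² dV over r > 2.0a.
Normalization gives A² = 1/(π·a^3).
Let u = r/a; then A², 4π and the length scale all cancel, so P = ∫_{2.0}^{∞} u^2·e^(-2·u) du ÷ ∫_{0}^{∞} u^2·e^(-2·u) du.
An antiderivative of u^2·e^(-2·u) is -(2·u^2 + 2·u + 1)·e^(-2·u)/4; evaluating from 2.0 to ∞ gives 13·e^(-4)/4, while the full integral is 1/4.
Taking the ratio yields P = 0.2381.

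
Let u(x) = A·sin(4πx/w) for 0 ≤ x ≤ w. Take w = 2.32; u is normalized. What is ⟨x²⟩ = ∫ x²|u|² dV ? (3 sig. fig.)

⟨x²⟩ = ∫ x^2 |u|² dx over the full domain.
Since the A² factors cancel between numerator and denominator, ⟨x²⟩ = -w^2/(32·π^2) + w^2/3.
With w = 2.32, ⟨x^2⟩ = 1.777.

⟨x^2⟩ ≈ 1.78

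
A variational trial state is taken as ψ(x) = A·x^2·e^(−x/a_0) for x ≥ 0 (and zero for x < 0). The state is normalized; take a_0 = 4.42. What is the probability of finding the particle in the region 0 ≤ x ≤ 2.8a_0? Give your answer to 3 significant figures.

The probability is P = ∫ |ψ|² dx over [0, 2.8a_0].
With A² fixed by ∫|ψ|² = 1, i.e. A² = (3·a_0^5/4)^(−1), substitute and integrate.
Substituting u = x/a_0, A² and the length scale cancel in the ratio: P = ∫_{0}^{2.8} u^4·e^(-2·u) du / ∫_{0}^{∞} u^4·e^(-2·u) du.
An antiderivative of u^4·e^(-2·u) is -(u^4/2 + u^3 + 3·u^2/2 + 3·u/2 + 3/4)·e^(-2·u); evaluating from 0 to 2.8 gives ≈ 0.49339, while the full integral is 3/4.
The result is P = 0.6578.

P ≈ 0.658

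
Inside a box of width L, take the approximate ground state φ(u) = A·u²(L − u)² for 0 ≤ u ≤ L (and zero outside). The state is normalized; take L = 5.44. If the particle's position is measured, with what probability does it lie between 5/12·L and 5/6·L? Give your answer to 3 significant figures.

P ≈ 0.689

The probability is P = ∫ |φ|² du over [5/12·L, 5/6·L].
The normalization integral ∫|φ|²du over the whole domain equals L^9/630·A², and A² cancels in the ratio.
Substituting t = u/L, A² and the length scale cancel in the ratio: P = ∫_{5/12}^{5/6} t^4·(1 - t)^4 dt / ∫_{0}^{1} t^4·(1 - t)^4 dt.
An antiderivative of t^4·(1 - t)^4 is t^5·(70·t^4 - 315·t^3 + 540·t^2 - 420·t + 126)/630; evaluating from 5/12 to 5/6 gives ≈ 0.0010932, while the full integral is 1/630.
This works out to P = 0.6887.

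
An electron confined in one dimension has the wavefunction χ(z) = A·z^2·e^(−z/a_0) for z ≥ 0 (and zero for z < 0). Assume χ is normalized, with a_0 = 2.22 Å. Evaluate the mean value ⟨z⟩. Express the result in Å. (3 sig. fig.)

⟨z⟩ = ∫ z |χ|² dz over the full domain.
Using ∫₀^∞ zⁿ e^(−αz) dz = n!/αⁿ⁺¹, the ratio of the moment integral to the normalization integral gives ⟨z⟩ = 5·a_0/2.
With a_0 = 2.22, ⟨z⟩ = 5.550.

⟨z⟩ ≈ 5.55 Å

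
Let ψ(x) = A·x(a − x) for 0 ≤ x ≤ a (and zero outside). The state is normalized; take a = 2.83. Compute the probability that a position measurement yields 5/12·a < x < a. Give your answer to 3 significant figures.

The probability is P = ∫ |ψ|² dx over [5/12·a, a].
With A² fixed by ∫|ψ|² = 1, i.e. A² = (a^5/30)^(−1), substitute and integrate.
Let u = x/a; then A² and the length scale cancel, so P = ∫_{5/12}^{1} u^2·(1 - u)^2 du ÷ ∫_{0}^{1} u^2·(1 - u)^2 du.
An antiderivative of u^2·(1 - u)^2 is u^3·(6·u^2 - 15·u + 10)/30; evaluating from 5/12 to 1 gives ≈ 0.021779, while the full integral is 1/30.
Evaluating gives P = 0.6534.

P ≈ 0.653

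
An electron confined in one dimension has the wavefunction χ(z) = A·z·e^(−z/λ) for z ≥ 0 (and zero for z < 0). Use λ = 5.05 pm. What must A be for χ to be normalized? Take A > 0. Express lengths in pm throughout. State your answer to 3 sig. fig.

The normalization condition is ∫|χ|² dz = 1 from 0 to ∞.
With ∫₀^∞ z^2 e^(−αz) dz = 2!/α^3, with χ = A·z·e^(−z/λ), the integral evaluates to A²·[λ^3/4].
Plugging in λ = 5.05 yields A = 0.1762.

A ≈ 0.176 pm^(-3/2)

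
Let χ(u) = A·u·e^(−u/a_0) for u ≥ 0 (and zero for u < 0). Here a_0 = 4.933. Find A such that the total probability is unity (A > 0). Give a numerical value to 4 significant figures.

A ≈ 0.1825

We need A² ∫|f|² du = 1, taking the integral from 0 to ∞.
The integral (without the A² prefactor) comes out to a_0^3/4.
So A² = (a_0^3/4)^(−1).
Substituting a_0 = 4.933 gives A² = 0.033322, so A = 0.18254.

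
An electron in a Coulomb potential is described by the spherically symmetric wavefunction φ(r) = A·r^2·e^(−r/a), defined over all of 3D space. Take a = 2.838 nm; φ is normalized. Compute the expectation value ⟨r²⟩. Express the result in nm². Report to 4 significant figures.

⟨r^2⟩ ≈ 112.8 nm^2

By definition ⟨r²⟩ = ∫ r^2 |φ(r)|² 4πr² dr.
The ratio of the moment integral to the normalization integral gives ⟨r²⟩ = 14·a^2.
With a = 2.838, ⟨r^2⟩ = 112.76.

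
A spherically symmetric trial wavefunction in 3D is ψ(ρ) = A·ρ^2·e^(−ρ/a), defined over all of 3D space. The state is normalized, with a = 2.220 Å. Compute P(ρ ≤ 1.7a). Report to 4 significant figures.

Integrate the radial probability density 4πρ²|ψ|² over ρ ≤ 1.7a.
Normalization gives A² = 1/(45·π·a^7/2).
Substituting u = ρ/a, A², 4π and the length scale all cancel in the ratio: P = ∫_{0}^{1.7} u^6·e^(-2·u) du / ∫_{0}^{∞} u^6·e^(-2·u) du.
Using ∫ u^6·e^(-2·u) du = -(4·u^6 + 12·u^5 + 30·u^4 + 60·u^3 + 90·u^2 + 90·u + 45)·e^(-2·u)/8, the numerator is ≈ 0.325424 and the denominator is 45/8.
This evaluates to P = 0.057853.

P ≈ 0.05785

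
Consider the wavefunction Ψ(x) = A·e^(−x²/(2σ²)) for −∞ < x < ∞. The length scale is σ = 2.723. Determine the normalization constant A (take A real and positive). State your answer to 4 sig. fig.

A ≈ 0.4552

The normalization condition is ∫|Ψ|² dx = 1 from −∞ to ∞.
With ∫_{−∞}^{∞} x^(2m) e^(−αx²) dx = (2m−1)!!·√π / (2^m α^(m+1/2)), ∫|Ψ|² dx = A²·(√(π)·σ).
So A² = (√(π)·σ)^(−1).
Plugging in σ = 2.723 yields A = 0.45519.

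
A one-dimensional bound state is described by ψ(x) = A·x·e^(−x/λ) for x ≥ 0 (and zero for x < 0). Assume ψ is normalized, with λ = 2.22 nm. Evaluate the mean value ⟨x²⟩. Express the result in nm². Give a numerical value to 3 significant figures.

⟨x^2⟩ ≈ 14.8 nm^2

⟨x²⟩ = ∫ x^2 |ψ|² dx over the full domain.
Using ∫₀^∞ xⁿ e^(−αx) dx = n!/αⁿ⁺¹, evaluating both integrals, ⟨x²⟩ = 3·λ^2.
With λ = 2.22, ⟨x^2⟩ = 14.79.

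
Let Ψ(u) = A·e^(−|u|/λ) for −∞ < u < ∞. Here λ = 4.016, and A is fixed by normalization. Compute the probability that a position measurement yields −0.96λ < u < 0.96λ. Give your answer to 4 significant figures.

P ≈ 0.8534

The probability is P = ∫ |Ψ|² du over [−0.96λ, 0.96λ].
Since A² = 1/(λ), this is the region integral divided by the full normalization integral.
Both integrals are even about u = 0, so only the u ≥ 0 halves are needed (the factors of 2 cancel). In terms of t = u/λ (A² and the length scale cancel between numerator and denominator), P = [∫_{0}^{0.96} e^(-2·t) dt] / [∫_{0}^{∞} e^(-2·t) dt].
With ∫ e^(-2·t) dt = -e^(-2·t)/2 + C, the region integral is 1/2 - e^(-48/25)/2 and the full one is 1/2.
Evaluating gives P = 0.85339.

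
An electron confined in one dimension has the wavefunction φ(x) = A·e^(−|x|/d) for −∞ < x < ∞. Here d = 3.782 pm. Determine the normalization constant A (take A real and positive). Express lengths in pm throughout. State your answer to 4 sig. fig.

We need A² ∫|f|² dx = 1, taking the integral from −∞ to ∞.
With ∫₀^∞ x^0 e^(−αx) dx = 0!/α^1, the integral (without the A² prefactor) comes out to d.
So A² = (d)^(−1).
Plugging in d = 3.782 yields A = 0.51421.

A ≈ 0.5142 pm^(-1/2)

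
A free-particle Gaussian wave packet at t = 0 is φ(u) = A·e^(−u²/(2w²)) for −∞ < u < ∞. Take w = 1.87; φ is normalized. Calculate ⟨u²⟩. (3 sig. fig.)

⟨u²⟩ = ∫ u^2 |φ|² du over the full domain.
With ∫_{−∞}^{∞} u^(2m) e^(−αu²) du = (2m−1)!!·√π / (2^m α^(m+1/2)), evaluating both integrals, ⟨u²⟩ = w^2/2.
With w = 1.87, ⟨u^2⟩ = 1.748.

⟨u^2⟩ ≈ 1.75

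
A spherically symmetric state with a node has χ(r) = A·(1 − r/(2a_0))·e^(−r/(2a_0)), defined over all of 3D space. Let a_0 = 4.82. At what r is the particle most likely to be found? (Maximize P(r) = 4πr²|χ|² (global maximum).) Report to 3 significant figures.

r ≈ 25.2

Set d/dr [P(r) = 4πr²|χ|²] = 0 and solve for r > 0.
Solving yields r = a_0·(√(5) + 3).
With a_0 = 4.82, the most probable radial distance is 25.24.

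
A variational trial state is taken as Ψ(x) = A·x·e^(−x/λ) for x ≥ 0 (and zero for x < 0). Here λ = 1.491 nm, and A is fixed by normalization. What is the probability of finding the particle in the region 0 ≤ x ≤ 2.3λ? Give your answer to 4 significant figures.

|Ψ|² is the probability density, so P = ∫_{0}^{2.3λ} |Ψ|² dx.
The normalization integral ∫|Ψ|²dx over the whole domain equals λ^3/4·A², and A² cancels in the ratio.
In terms of u = x/λ (A² and the length scale cancel between numerator and denominator), P = [∫_{0}^{2.3} u^2·e^(-2·u) du] / [∫_{0}^{∞} u^2·e^(-2·u) du].
Using ∫ u^2·e^(-2·u) du = -(2·u^2 + 2·u + 1)·e^(-2·u)/4, the numerator is 1/4 - 809·e^(-23/5)/200 and the denominator is 1/4.
This works out to P = 0.83736.

P ≈ 0.8374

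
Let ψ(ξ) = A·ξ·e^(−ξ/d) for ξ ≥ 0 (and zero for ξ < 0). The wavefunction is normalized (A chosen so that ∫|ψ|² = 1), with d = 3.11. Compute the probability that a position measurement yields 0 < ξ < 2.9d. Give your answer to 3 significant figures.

The probability is P = ∫ |ψ|² dξ over [0, 2.9d].
With A² fixed by ∫|ψ|² = 1, i.e. A² = (d^3/4)^(−1), substitute and integrate.
Let u = ξ/d; then A² and the length scale cancel, so P = ∫_{0}^{2.9} u^2·e^(-2·u) du ÷ ∫_{0}^{∞} u^2·e^(-2·u) du.
Using ∫ u^2·e^(-2·u) du = -(2·u^2 + 2·u + 1)·e^(-2·u)/4, the numerator is 1/4 - 1181·e^(-29/5)/200 and the denominator is 1/4.
Evaluating gives P = 0.9285.

P ≈ 0.928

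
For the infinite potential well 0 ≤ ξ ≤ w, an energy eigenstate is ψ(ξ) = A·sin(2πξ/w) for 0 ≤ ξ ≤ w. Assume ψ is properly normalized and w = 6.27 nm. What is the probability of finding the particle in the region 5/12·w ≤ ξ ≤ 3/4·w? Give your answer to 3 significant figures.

|ψ|² is the probability density, so P = ∫_{5/12·w}^{3/4·w} |ψ|² dξ.
With A² fixed by ∫|ψ|² = 1, i.e. A² = (w/2)^(−1), substitute and integrate.
In terms of u = ξ/w (A² and the length scale cancel between numerator and denominator), P = [∫_{5/12}^{3/4} sin(2·π·u)^2 du] / [∫_{0}^{1} sin(2·π·u)^2 du].
With ∫ sin(2·π·u)^2 du = u/2 - sin(4·π·u)/(8·π) + C, the region integral is -√(3)/(16·π) + 1/6 and the full one is 1/2.
The result is P = (-√(3)/8 + π/3)/π.

P ≈ 0.264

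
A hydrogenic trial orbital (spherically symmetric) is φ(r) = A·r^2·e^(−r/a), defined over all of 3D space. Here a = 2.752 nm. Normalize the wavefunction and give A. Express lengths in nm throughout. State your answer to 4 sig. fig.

We need A² ∫|f|² 4πr² dr = 1, taking the integral from 0 to ∞.
In 3D with spherical symmetry the volume element is 4πr² dr.
Recall ∫₀^∞ r^m e^(−r/β) dr = m!·β^(m+1), ∫|φ|² 4πr² dr = A²·(45·π·a^7/2).
So A² = (45·π·a^7/2)^(−1).
Substituting a = 2.752 gives A² = 0.000011834, so A = 0.0034400.

A ≈ 0.003440 nm^(-7/2)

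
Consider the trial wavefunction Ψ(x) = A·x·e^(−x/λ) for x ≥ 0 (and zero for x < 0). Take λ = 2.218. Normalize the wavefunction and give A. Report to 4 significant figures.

Require ∫ |Ψ|² dx = 1 over the whole domain.
Recall ∫₀^∞ x^m e^(−x/β) dx = m!·β^(m+1), the integral (without the A² prefactor) comes out to λ^3/4.
Hence A² = 1/[λ^3/4].
Plugging in λ = 2.218 yields A = 0.60546.

A ≈ 0.6055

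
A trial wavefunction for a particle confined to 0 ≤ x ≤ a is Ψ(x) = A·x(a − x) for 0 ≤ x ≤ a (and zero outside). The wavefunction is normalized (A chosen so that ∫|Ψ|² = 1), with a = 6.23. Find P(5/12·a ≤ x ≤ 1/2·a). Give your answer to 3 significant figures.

P ≈ 0.153

The probability is P = ∫ |Ψ|² dx over [5/12·a, 1/2·a].
With A² fixed by ∫|Ψ|² = 1, i.e. A² = (a^5/30)^(−1), substitute and integrate.
Let u = x/a; then A² and the length scale cancel, so P = ∫_{5/12}^{1/2} u^2·(1 - u)^2 du ÷ ∫_{0}^{1} u^2·(1 - u)^2 du.
Using ∫ u^2·(1 - u)^2 du = u^3·(6·u^2 - 15·u + 10)/30, the numerator is ≈ 0.0051127 and the denominator is 1/30.
Evaluating gives P = 0.1534.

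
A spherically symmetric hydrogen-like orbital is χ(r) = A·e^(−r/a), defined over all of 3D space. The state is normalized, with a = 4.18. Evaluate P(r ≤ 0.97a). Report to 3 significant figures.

P ≈ 0.307

P = ∫ |χ|² 4πr² dr over r ≤ 0.97a.
Normalization gives A² = 1/(π·a^3).
Let u = r/a; then A², 4π and the length scale all cancel, so P = ∫_{0}^{0.97} u^2·e^(-2·u) du ÷ ∫_{0}^{∞} u^2·e^(-2·u) du.
Using ∫ u^2·e^(-2·u) du = -(2·u^2 + 2·u + 1)·e^(-2·u)/4, the numerator is ≈ 0.076772 and the denominator is 1/4.
Taking the ratio yields P = 0.3071.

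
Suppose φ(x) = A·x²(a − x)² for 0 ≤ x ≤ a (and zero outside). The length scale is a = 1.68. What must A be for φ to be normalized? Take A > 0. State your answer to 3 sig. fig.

Require ∫ |φ|² dx = 1 over the whole domain.
Expanding the polynomial and integrating term by term, carrying out the integral gives A² · a^9/630.
Hence A² = 1/[a^9/630].
With a = 1.68: A² = 5.910 and A = 2.431.

A ≈ 2.43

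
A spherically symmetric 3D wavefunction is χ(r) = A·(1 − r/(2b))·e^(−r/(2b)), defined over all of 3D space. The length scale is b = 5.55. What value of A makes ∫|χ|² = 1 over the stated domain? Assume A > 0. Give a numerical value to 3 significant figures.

A ≈ 0.0153

We need A² ∫|f|² 4πr² dr = 1, taking the integral from 0 to ∞.
With χ = A·(1 − r/(2b))·e^(−r/(2b)), the integral evaluates to A²·[8·π·b^3].
Substituting b = 5.55 gives A² = 0.0002327, so A = 0.01526.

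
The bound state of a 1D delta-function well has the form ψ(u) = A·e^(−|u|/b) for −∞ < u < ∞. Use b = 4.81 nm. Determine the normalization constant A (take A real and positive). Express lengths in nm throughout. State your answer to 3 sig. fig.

A ≈ 0.456 nm^(-1/2)

Require ∫ |ψ|² du = 1 over the whole domain.
Carrying out the integral gives A² · b.
So A² = (b)^(−1).
Substituting b = 4.81 gives A² = 0.2079, so A = 0.4560.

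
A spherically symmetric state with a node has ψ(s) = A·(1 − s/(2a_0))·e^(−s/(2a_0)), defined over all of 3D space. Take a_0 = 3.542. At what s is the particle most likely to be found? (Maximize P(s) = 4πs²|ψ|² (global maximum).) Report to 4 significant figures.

s ≈ 18.55

Differentiate P(s) = 4πs²|ψ|² with respect to s and set to zero.
This gives s = a_0·(√(5) + 3).
With a_0 = 3.542, the most probable radial distance is 18.546.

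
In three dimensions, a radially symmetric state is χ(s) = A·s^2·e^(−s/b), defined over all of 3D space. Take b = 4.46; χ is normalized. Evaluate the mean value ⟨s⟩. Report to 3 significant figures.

⟨s⟩ = ∫ s |χ|² 4πs² ds over the full domain.
Using ∫₀^∞ sⁿ e^(−αs) ds = n!/αⁿ⁺¹, the ratio of the moment integral to the normalization integral gives ⟨s⟩ = 7·b/2.
With b = 4.46, ⟨s⟩ = 15.61.

⟨s⟩ ≈ 15.6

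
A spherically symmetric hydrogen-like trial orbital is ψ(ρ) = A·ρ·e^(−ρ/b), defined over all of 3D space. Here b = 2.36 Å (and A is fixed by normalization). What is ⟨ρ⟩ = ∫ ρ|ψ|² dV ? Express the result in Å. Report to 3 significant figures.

⟨ρ⟩ ≈ 5.90 Å

The expectation value is the |ψ|²-weighted average of ρ: ∫ ρ|ψ|² 4πρ² dρ.
Since the A² factors cancel between numerator and denominator, ⟨ρ⟩ = 5·b/2.
Putting b = 2.36 gives 5.900.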